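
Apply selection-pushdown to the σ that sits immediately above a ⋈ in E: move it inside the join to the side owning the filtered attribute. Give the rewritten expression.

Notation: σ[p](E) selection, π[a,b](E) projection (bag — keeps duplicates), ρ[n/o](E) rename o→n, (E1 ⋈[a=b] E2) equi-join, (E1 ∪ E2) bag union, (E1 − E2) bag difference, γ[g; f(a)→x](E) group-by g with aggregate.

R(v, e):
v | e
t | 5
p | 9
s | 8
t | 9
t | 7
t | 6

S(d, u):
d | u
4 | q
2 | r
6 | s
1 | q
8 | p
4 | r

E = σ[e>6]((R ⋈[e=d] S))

σ filters on e, owned by the left side.
E' = (σ[e>6](R) ⋈[e=d] S)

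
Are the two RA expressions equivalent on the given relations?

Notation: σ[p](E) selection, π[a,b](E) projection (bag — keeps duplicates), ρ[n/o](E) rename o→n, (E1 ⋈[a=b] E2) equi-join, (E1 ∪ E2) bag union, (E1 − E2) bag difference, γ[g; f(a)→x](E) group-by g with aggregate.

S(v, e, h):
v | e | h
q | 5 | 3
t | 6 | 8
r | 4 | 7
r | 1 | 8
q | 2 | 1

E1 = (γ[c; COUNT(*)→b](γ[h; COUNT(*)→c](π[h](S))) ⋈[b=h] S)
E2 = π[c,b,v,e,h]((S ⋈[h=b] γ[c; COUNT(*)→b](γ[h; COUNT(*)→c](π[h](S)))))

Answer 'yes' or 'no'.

E1 per-node cardinality:
  S → 5
  π[h](S) → 5
  γ[h; COUNT(*)→c](π[h](S)) → 4
  γ[c; COUNT(*)→b](γ[h; COUNT(*)→c](π[h](S))) → 2
  S → 5
  (γ[c; COUNT(*)→b](γ[h; COUNT(*)→c](π[h](S))) ⋈[b=h] S) → 2
E2 per-node cardinality:
  S → 5
  S → 5
  π[h](S) → 5
  γ[h; COUNT(*)→c](π[h](S)) → 4
  γ[c; COUNT(*)→b](γ[h; COUNT(*)→c](π[h](S))) → 2
  (S ⋈[h=b] γ[c; COUNT(*)→b](γ[h; COUNT(*)→c](π[h](S)))) → 2
  π[c,b,v,e,h]((S ⋈[h=b] γ[c; COUNT(*)→b](γ[h; COUNT(*)→c](π[h](S))))) → 2

E1 and E2 produce the same multiset:
c | b | v | e | h
1 | 3 | q | 5 | 3
2 | 1 | q | 2 | 1

yes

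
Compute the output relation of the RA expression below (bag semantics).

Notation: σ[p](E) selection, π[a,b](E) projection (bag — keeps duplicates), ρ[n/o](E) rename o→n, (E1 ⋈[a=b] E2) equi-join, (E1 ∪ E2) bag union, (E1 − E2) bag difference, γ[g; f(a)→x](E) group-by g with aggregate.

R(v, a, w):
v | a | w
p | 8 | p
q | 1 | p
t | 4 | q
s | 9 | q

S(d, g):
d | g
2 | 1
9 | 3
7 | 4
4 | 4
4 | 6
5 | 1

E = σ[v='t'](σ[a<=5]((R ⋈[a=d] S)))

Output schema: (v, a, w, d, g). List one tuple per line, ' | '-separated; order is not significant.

Per-node cardinality:
  R → 4
  S → 6
  (R ⋈[a=d] S) → 3
  σ[a<=5]((R ⋈[a=d] S)) → 2
  σ[v='t'](σ[a<=5]((R ⋈[a=d] S))) → 2

== RESULT ==
v | a | w | d | g
t | 4 | q | 4 | 4
t | 4 | q | 4 | 6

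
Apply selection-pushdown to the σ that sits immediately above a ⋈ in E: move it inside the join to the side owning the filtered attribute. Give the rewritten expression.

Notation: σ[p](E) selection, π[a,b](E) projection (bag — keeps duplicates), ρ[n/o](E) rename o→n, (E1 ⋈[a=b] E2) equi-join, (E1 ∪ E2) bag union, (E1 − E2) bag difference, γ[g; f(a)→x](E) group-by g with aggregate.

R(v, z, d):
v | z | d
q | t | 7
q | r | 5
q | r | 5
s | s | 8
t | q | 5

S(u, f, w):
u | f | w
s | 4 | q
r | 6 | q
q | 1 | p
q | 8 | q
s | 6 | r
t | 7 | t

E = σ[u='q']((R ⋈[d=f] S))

σ filters on u, owned by the right side.
E' = (R ⋈[d=f] σ[u='q'](S))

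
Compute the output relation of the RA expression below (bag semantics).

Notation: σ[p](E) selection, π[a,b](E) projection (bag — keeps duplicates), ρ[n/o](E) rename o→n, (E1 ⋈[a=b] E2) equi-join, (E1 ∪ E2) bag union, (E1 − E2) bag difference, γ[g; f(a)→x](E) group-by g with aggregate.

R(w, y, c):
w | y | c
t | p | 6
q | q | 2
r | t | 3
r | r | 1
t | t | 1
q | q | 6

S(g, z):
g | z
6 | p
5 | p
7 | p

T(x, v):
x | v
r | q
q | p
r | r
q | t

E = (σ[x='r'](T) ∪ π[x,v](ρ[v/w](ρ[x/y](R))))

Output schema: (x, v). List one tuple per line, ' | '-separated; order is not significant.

Stepwise |·|:
  T → 4
  σ[x='r'](T) → 2
  R → 6
  ρ[x/y](R) → 6
  ρ[v/w](ρ[x/y](R)) → 6
  π[x,v](ρ[v/w](ρ[x/y](R))) → 6
  (σ[x='r'](T) ∪ π[x,v](ρ[v/w](ρ[x/y](R)))) → 8

== RESULT ==
x | v
p | t
q | q
q | q
r | q
r | r
r | r
t | r
t | t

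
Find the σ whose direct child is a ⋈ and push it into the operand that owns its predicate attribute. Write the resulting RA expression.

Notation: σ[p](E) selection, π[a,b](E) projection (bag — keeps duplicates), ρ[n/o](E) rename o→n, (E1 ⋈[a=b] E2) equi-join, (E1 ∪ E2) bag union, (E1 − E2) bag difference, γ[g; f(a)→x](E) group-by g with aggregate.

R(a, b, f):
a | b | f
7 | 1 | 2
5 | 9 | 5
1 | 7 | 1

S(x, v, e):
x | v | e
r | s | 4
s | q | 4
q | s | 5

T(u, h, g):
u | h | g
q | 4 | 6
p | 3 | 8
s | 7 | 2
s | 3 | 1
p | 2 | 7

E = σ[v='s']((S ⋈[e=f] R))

σ filters on v, owned by the left side.
E' = (σ[v='s'](S) ⋈[e=f] R)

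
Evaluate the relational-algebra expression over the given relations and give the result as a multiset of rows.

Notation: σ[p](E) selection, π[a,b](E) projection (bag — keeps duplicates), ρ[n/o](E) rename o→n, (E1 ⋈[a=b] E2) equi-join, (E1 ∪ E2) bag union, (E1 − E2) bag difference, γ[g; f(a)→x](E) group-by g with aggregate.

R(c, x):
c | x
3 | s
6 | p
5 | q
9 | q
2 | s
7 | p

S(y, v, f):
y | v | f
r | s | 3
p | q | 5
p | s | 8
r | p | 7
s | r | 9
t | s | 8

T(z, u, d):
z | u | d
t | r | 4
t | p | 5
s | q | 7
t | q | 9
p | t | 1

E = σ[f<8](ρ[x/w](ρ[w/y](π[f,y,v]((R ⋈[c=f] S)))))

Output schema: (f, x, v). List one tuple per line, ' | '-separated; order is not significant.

Row counts bottom-up:
  R → 6
  S → 6
  (R ⋈[c=f] S) → 4
  π[f,y,v]((R ⋈[c=f] S)) → 4
  ρ[w/y](π[f,y,v]((R ⋈[c=f] S))) → 4
  ρ[x/w](ρ[w/y](π[f,y,v]((R ⋈[c=f] S)))) → 4
  σ[f<8](ρ[x/w](ρ[w/y](π[f,y,v]((R ⋈[c=f] S))))) → 3

== RESULT ==
f | x | v
3 | r | s
5 | p | q
7 | r | p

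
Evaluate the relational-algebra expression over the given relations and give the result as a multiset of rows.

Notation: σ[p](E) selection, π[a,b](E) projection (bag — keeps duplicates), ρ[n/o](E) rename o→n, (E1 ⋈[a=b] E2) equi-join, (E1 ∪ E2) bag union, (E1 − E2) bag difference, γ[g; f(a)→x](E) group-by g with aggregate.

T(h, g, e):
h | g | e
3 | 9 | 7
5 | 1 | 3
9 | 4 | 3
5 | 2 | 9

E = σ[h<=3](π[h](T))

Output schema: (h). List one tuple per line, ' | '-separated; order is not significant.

Stepwise |·|:
  T → 4
  π[h](T) → 4
  σ[h<=3](π[h](T)) → 1

== RESULT ==
h
3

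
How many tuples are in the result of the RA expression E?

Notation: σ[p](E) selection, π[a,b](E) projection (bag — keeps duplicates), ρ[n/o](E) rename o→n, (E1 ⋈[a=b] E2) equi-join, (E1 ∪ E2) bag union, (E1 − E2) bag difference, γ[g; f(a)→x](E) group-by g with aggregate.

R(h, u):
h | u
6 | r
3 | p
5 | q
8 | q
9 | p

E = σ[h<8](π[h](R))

Subexpression sizes:
  R → 5
  π[h](R) → 5
  σ[h<8](π[h](R)) → 3

|E| = 3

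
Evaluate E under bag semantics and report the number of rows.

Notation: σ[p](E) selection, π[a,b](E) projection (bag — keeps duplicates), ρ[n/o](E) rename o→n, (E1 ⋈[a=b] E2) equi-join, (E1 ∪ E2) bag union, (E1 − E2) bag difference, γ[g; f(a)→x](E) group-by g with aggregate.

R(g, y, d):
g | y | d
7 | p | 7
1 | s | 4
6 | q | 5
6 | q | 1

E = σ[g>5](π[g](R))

Per-node cardinality:
  R → 4
  π[g](R) → 4
  σ[g>5](π[g](R)) → 3

|E| = 3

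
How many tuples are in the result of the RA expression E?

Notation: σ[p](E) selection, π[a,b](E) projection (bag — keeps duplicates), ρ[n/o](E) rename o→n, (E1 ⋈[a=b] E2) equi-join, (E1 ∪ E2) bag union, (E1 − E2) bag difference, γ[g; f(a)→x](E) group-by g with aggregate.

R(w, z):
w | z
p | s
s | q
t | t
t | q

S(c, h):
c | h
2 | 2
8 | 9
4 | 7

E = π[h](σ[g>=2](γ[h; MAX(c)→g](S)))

Per-node cardinality:
  S → 3
  γ[h; MAX(c)→g](S) → 3
  σ[g>=2](γ[h; MAX(c)→g](S)) → 3
  π[h](σ[g>=2](γ[h; MAX(c)→g](S))) → 3

|E| = 3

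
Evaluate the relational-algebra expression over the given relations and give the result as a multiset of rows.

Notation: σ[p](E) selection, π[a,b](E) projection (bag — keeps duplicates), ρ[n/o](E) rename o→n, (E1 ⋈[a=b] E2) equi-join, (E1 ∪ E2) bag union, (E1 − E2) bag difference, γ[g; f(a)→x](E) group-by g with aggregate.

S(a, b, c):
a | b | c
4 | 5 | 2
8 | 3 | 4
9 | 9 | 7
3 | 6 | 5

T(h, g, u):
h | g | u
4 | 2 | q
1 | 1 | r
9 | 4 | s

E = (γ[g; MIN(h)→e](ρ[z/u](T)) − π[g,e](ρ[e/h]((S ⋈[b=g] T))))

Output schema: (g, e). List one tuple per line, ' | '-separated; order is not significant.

Per-node cardinality:
  T → 3
  ρ[z/u](T) → 3
  γ[g; MIN(h)→e](ρ[z/u](T)) → 3
  S → 4
  T → 3
  (S ⋈[b=g] T) → 0
  ρ[e/h]((S ⋈[b=g] T)) → 0
  π[g,e](ρ[e/h]((S ⋈[b=g] T))) → 0
  (γ[g; MIN(h)→e](ρ[z/u](T)) − π[g,e](ρ[e/h]((S ⋈[b=g] T)))) → 3

== RESULT ==
g | e
1 | 1
2 | 4
4 | 9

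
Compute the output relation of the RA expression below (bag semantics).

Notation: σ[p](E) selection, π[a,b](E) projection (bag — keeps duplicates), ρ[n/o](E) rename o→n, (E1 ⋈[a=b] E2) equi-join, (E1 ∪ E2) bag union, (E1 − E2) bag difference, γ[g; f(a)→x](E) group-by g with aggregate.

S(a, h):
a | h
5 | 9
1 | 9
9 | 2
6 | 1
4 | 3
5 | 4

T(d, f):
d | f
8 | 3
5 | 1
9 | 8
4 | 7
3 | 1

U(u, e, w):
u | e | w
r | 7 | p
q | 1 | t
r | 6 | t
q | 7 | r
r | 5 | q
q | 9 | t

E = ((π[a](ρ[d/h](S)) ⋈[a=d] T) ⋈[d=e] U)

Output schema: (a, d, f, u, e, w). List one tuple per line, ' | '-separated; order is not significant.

Row counts bottom-up:
  S → 6
  ρ[d/h](S) → 6
  π[a](ρ[d/h](S)) → 6
  T → 5
  (π[a](ρ[d/h](S)) ⋈[a=d] T) → 4
  U → 6
  ((π[a](ρ[d/h](S)) ⋈[a=d] T) ⋈[d=e] U) → 3

== RESULT ==
a | d | f | u | e | w
5 | 5 | 1 | r | 5 | q
5 | 5 | 1 | r | 5 | q
9 | 9 | 8 | q | 9 | t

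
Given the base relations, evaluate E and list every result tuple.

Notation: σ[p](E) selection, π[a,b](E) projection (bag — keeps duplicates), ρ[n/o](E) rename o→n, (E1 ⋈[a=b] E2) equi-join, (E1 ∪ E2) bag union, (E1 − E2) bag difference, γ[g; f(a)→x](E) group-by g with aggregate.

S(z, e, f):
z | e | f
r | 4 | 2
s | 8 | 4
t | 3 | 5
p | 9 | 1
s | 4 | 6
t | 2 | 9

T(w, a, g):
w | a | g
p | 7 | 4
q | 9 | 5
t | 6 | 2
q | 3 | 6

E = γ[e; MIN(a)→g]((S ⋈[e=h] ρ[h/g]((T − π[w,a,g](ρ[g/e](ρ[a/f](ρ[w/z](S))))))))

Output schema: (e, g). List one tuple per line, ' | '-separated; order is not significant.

Per-node cardinality:
  S → 6
  T → 4
  S → 6
  ρ[w/z](S) → 6
  ρ[a/f](ρ[w/z](S)) → 6
  ρ[g/e](ρ[a/f](ρ[w/z](S))) → 6
  π[w,a,g](ρ[g/e](ρ[a/f](ρ[w/z](S)))) → 6
  (T − π[w,a,g](ρ[g/e](ρ[a/f](ρ[w/z](S))))) → 4
  ρ[h/g]((T − π[w,a,g](ρ[g/e](ρ[a/f](ρ[w/z](S)))))) → 4
  (S ⋈[e=h] ρ[h/g]((T − π[w,a,g](ρ[g/e](ρ[a/f](ρ[w/z](S))))))) → 3
  γ[e; MIN(a)→g]((S ⋈[e=h] ρ[h/g]((T − π[w,a,g](ρ[g/e](ρ[a/f](ρ[w/z](S)))))))) → 2

== RESULT ==
e | g
2 | 6
4 | 7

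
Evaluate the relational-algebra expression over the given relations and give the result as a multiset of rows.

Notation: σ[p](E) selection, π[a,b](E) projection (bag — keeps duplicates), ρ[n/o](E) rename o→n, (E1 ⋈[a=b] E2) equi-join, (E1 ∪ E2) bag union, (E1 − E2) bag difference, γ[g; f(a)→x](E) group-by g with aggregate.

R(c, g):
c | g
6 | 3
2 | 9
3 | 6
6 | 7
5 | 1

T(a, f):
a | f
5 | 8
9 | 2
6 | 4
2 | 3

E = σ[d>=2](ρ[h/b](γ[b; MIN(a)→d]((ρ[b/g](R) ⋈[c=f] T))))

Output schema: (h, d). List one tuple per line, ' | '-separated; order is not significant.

Subexpression sizes:
  R → 5
  ρ[b/g](R) → 5
  T → 4
  (ρ[b/g](R) ⋈[c=f] T) → 2
  γ[b; MIN(a)→d]((ρ[b/g](R) ⋈[c=f] T)) → 2
  ρ[h/b](γ[b; MIN(a)→d]((ρ[b/g](R) ⋈[c=f] T))) → 2
  σ[d>=2](ρ[h/b](γ[b; MIN(a)→d]((ρ[b/g](R) ⋈[c=f] T)))) → 2

== RESULT ==
h | d
6 | 2
9 | 9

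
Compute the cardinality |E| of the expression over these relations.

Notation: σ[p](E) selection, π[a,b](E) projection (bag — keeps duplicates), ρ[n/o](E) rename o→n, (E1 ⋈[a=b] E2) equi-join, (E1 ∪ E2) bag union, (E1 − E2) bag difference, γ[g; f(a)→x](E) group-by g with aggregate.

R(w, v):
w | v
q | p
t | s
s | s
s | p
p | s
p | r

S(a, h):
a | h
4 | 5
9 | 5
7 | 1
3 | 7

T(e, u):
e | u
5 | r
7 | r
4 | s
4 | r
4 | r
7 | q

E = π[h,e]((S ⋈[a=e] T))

Stepwise |·|:
  S → 4
  T → 6
  (S ⋈[a=e] T) → 5
  π[h,e]((S ⋈[a=e] T)) → 5

|E| = 5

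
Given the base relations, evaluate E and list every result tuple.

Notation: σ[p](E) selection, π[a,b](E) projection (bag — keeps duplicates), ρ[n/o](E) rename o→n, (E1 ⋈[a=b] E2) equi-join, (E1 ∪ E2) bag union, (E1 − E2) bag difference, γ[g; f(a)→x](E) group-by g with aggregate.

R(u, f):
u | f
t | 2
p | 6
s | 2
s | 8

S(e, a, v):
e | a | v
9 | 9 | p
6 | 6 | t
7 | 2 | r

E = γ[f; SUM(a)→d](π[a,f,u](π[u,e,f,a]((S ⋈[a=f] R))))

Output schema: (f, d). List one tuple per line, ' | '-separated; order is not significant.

Row counts bottom-up:
  S → 3
  R → 4
  (S ⋈[a=f] R) → 3
  π[u,e,f,a]((S ⋈[a=f] R)) → 3
  π[a,f,u](π[u,e,f,a]((S ⋈[a=f] R))) → 3
  γ[f; SUM(a)→d](π[a,f,u](π[u,e,f,a]((S ⋈[a=f] R)))) → 2

== RESULT ==
f | d
2 | 4
6 | 6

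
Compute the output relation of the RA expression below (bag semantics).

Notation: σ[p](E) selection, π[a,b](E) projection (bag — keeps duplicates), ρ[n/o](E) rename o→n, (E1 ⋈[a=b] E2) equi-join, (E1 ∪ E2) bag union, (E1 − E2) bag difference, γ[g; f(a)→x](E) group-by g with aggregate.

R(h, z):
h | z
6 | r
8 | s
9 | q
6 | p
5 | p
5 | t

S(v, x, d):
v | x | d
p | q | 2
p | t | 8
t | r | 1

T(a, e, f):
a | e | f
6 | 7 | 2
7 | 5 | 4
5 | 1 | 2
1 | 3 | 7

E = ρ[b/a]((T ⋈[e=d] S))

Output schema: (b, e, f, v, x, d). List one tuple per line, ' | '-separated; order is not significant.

Per-node cardinality:
  T → 4
  S → 3
  (T ⋈[e=d] S) → 1
  ρ[b/a]((T ⋈[e=d] S)) → 1

== RESULT ==
b | e | f | v | x | d
5 | 1 | 2 | t | r | 1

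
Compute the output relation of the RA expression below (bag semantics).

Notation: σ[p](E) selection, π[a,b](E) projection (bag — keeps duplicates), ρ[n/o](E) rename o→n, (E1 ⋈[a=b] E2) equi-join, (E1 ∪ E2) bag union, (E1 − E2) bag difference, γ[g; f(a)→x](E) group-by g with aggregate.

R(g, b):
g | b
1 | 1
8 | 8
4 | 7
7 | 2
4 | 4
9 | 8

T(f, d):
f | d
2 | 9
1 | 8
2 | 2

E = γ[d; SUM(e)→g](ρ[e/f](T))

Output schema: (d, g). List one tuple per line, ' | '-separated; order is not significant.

Stepwise |·|:
  T → 3
  ρ[e/f](T) → 3
  γ[d; SUM(e)→g](ρ[e/f](T)) → 3

== RESULT ==
d | g
2 | 2
8 | 1
9 | 2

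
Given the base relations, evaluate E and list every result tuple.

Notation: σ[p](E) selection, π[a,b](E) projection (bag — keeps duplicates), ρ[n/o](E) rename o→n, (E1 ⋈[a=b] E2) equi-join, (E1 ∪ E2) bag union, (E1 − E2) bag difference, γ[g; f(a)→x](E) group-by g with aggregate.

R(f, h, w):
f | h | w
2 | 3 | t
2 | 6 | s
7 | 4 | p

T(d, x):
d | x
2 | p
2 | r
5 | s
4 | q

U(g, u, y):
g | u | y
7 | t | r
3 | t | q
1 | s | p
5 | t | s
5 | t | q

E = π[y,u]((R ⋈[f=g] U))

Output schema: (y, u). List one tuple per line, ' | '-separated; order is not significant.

Stepwise |·|:
  R → 3
  U → 5
  (R ⋈[f=g] U) → 1
  π[y,u]((R ⋈[f=g] U)) → 1

== RESULT ==
y | u
r | t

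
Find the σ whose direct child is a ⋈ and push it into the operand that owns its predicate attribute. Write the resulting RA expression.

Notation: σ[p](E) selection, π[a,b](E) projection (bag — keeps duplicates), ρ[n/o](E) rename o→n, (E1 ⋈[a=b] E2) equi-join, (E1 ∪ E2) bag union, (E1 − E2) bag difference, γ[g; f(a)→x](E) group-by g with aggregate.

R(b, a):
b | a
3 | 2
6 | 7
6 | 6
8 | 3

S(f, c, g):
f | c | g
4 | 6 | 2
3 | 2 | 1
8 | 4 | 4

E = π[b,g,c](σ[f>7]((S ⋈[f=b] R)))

σ filters on f, owned by the left side.
E' = π[b,g,c]((σ[f>7](S) ⋈[f=b] R))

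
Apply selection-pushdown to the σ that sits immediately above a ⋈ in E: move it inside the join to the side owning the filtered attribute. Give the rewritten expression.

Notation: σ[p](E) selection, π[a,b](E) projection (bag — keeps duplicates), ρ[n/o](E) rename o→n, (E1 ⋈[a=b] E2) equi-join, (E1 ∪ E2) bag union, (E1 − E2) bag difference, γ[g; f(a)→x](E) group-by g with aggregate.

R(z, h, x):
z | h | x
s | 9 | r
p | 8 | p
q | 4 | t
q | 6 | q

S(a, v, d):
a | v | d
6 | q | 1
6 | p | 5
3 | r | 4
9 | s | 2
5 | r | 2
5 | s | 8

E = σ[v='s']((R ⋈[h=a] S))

σ filters on v, owned by the right side.
E' = (R ⋈[h=a] σ[v='s'](S))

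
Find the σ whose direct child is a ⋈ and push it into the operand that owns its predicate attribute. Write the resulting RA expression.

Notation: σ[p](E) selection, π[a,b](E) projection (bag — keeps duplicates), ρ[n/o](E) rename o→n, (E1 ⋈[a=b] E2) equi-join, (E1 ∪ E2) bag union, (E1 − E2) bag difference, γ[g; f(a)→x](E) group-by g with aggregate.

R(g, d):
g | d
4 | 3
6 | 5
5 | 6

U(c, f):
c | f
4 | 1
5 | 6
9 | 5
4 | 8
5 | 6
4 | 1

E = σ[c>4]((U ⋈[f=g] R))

σ filters on c, owned by the left side.
E' = (σ[c>4](U) ⋈[f=g] R)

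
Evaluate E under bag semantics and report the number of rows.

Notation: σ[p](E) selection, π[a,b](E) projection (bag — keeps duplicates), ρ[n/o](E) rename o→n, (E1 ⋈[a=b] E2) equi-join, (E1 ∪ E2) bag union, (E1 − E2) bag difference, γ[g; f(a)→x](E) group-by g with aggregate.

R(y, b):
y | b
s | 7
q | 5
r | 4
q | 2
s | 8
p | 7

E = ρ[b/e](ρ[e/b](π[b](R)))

Row counts bottom-up:
  R → 6
  π[b](R) → 6
  ρ[e/b](π[b](R)) → 6
  ρ[b/e](ρ[e/b](π[b](R))) → 6

|E| = 6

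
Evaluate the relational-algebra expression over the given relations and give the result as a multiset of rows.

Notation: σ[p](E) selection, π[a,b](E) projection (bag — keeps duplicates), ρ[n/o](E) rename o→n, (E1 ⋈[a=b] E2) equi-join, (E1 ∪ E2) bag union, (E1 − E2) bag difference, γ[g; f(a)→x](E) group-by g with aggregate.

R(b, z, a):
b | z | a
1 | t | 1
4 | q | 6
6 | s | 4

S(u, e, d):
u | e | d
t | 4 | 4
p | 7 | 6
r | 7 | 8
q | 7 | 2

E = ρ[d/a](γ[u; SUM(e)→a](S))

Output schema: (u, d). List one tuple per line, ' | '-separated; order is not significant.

Row counts bottom-up:
  S → 4
  γ[u; SUM(e)→a](S) → 4
  ρ[d/a](γ[u; SUM(e)→a](S)) → 4

== RESULT ==
u | d
p | 7
q | 7
r | 7
t | 4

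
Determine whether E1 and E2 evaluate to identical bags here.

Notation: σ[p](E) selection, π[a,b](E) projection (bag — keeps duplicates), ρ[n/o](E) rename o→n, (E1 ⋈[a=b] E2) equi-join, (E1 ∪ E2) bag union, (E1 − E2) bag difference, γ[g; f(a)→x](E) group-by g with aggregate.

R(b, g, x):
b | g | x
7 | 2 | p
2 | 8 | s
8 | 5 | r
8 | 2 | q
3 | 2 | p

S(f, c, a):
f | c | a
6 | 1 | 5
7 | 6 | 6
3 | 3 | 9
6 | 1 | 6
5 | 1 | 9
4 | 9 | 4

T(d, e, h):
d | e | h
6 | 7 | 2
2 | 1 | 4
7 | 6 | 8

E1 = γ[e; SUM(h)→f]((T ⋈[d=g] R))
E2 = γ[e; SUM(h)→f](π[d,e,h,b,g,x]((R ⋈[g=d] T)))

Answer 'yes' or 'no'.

E1 subexpression sizes:
  T → 3
  R → 5
  (T ⋈[d=g] R) → 3
  γ[e; SUM(h)→f]((T ⋈[d=g] R)) → 1
E2 subexpression sizes:
  R → 5
  T → 3
  (R ⋈[g=d] T) → 3
  π[d,e,h,b,g,x]((R ⋈[g=d] T)) → 3
  γ[e; SUM(h)→f](π[d,e,h,b,g,x]((R ⋈[g=d] T))) → 1

E1 and E2 produce the same multiset:
e | f
1 | 12

yes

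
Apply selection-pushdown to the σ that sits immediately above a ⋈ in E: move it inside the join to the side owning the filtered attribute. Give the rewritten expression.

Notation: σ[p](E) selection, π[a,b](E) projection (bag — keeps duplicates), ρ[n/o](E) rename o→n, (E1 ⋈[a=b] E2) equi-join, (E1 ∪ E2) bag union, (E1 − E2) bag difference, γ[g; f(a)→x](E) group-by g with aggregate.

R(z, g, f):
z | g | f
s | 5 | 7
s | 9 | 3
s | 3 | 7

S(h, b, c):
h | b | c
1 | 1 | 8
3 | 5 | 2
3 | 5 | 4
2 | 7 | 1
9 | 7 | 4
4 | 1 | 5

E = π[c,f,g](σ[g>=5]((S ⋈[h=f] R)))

σ filters on g, owned by the right side.
E' = π[c,f,g]((S ⋈[h=f] σ[g>=5](R)))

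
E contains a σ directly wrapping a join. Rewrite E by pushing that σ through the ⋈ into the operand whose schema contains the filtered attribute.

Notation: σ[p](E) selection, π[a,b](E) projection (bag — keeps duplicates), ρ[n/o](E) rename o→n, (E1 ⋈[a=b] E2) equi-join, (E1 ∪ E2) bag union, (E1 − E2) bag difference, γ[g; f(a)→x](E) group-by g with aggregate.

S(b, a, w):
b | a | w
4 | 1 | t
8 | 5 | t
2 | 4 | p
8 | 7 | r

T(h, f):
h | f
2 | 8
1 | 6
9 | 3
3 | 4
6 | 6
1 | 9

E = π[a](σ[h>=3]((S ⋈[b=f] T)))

σ filters on h, owned by the right side.
E' = π[a]((S ⋈[b=f] σ[h>=3](T)))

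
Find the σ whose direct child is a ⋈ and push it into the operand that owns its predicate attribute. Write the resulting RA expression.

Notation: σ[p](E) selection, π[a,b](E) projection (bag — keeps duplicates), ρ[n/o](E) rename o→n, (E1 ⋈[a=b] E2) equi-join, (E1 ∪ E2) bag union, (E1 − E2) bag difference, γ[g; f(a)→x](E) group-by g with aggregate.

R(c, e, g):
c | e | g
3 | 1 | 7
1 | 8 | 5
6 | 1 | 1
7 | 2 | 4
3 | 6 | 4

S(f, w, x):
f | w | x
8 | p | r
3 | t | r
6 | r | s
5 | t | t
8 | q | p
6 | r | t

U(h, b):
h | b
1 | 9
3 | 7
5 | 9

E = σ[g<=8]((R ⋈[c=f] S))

σ filters on g, owned by the left side.
E' = (σ[g<=8](R) ⋈[c=f] S)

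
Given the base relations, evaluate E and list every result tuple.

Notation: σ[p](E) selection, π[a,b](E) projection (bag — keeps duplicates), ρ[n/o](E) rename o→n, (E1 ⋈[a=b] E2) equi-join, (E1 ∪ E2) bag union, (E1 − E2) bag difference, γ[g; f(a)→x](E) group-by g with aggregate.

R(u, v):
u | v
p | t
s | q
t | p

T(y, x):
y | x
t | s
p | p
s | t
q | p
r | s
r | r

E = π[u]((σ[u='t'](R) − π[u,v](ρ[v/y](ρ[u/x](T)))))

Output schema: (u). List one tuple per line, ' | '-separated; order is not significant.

Subexpression sizes:
  R → 3
  σ[u='t'](R) → 1
  T → 6
  ρ[u/x](T) → 6
  ρ[v/y](ρ[u/x](T)) → 6
  π[u,v](ρ[v/y](ρ[u/x](T))) → 6
  (σ[u='t'](R) − π[u,v](ρ[v/y](ρ[u/x](T)))) → 1
  π[u]((σ[u='t'](R) − π[u,v](ρ[v/y](ρ[u/x](T))))) → 1

== RESULT ==
u
t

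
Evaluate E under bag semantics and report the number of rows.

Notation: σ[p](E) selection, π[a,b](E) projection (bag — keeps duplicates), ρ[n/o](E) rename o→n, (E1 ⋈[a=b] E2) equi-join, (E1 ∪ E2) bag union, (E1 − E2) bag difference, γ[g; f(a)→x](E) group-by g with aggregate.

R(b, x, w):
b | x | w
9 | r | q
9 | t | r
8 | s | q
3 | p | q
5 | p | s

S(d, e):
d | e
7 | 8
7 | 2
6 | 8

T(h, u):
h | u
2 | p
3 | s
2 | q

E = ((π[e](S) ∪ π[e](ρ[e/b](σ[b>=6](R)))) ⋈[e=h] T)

Row counts bottom-up:
  S → 3
  π[e](S) → 3
  R → 5
  σ[b>=6](R) → 3
  ρ[e/b](σ[b>=6](R)) → 3
  π[e](ρ[e/b](σ[b>=6](R))) → 3
  (π[e](S) ∪ π[e](ρ[e/b](σ[b>=6](R)))) → 6
  T → 3
  ((π[e](S) ∪ π[e](ρ[e/b](σ[b>=6](R)))) ⋈[e=h] T) → 2

|E| = 2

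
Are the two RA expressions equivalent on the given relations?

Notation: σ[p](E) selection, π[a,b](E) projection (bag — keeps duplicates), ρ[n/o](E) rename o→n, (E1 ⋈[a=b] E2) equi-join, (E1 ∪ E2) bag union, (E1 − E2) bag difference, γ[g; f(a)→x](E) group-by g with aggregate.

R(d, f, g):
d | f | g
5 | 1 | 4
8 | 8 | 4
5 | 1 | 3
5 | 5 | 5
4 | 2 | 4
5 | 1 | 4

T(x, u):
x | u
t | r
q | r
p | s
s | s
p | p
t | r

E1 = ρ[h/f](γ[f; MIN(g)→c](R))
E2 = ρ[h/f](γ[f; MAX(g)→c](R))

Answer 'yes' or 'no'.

E1 subexpression sizes:
  R → 6
  γ[f; MIN(g)→c](R) → 4
  ρ[h/f](γ[f; MIN(g)→c](R)) → 4
E2 subexpression sizes:
  R → 6
  γ[f; MAX(g)→c](R) → 4
  ρ[h/f](γ[f; MAX(g)→c](R)) → 4

E1 result:
h | c
1 | 3
2 | 4
5 | 5
8 | 4
E2 result:
h | c
1 | 4
2 | 4
5 | 5
8 | 4
Witness: (1, 4) appears 0× in E1 but 1× in E2.

no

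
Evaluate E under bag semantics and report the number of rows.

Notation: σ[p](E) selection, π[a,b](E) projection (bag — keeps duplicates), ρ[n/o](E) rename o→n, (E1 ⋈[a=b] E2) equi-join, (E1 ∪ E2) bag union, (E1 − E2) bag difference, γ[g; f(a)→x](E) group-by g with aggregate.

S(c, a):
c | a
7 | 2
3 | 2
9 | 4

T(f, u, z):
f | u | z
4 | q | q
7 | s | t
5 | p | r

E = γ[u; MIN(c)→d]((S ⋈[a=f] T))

Stepwise |·|:
  S → 3
  T → 3
  (S ⋈[a=f] T) → 1
  γ[u; MIN(c)→d]((S ⋈[a=f] T)) → 1

|E| = 1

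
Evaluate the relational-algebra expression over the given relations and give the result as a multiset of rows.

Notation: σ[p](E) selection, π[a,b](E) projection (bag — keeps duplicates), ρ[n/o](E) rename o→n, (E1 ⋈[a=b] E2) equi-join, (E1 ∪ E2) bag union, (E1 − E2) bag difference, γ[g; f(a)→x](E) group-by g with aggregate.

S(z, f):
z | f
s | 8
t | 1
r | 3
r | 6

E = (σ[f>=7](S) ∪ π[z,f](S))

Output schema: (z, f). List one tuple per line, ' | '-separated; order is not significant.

Subexpression sizes:
  S → 4
  σ[f>=7](S) → 1
  S → 4
  π[z,f](S) → 4
  (σ[f>=7](S) ∪ π[z,f](S)) → 5

== RESULT ==
z | f
r | 3
r | 6
s | 8
s | 8
t | 1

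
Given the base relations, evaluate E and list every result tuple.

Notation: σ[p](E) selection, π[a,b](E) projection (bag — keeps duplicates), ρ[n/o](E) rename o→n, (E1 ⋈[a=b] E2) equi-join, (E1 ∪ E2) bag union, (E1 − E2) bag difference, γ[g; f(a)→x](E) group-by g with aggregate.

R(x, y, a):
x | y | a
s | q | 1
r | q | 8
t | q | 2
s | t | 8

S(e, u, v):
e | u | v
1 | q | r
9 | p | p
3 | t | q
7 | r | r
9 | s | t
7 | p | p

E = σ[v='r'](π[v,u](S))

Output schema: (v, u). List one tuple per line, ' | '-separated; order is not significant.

Per-node cardinality:
  S → 6
  π[v,u](S) → 6
  σ[v='r'](π[v,u](S)) → 2

== RESULT ==
v | u
r | q
r | r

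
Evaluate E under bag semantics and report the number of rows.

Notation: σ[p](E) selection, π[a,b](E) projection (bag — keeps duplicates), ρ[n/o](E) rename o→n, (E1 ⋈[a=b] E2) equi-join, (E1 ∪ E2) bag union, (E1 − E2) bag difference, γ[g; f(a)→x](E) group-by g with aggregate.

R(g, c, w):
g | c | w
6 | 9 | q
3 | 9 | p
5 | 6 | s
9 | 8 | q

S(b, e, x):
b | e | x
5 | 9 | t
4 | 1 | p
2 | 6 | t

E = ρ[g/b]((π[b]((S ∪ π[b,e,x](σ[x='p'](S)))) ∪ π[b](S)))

Per-node cardinality:
  S → 3
  S → 3
  σ[x='p'](S) → 1
  π[b,e,x](σ[x='p'](S)) → 1
  (S ∪ π[b,e,x](σ[x='p'](S))) → 4
  π[b]((S ∪ π[b,e,x](σ[x='p'](S)))) → 4
  S → 3
  π[b](S) → 3
  (π[b]((S ∪ π[b,e,x](σ[x='p'](S)))) ∪ π[b](S)) → 7
  ρ[g/b]((π[b]((S ∪ π[b,e,x](σ[x='p'](S)))) ∪ π[b](S))) → 7

|E| = 7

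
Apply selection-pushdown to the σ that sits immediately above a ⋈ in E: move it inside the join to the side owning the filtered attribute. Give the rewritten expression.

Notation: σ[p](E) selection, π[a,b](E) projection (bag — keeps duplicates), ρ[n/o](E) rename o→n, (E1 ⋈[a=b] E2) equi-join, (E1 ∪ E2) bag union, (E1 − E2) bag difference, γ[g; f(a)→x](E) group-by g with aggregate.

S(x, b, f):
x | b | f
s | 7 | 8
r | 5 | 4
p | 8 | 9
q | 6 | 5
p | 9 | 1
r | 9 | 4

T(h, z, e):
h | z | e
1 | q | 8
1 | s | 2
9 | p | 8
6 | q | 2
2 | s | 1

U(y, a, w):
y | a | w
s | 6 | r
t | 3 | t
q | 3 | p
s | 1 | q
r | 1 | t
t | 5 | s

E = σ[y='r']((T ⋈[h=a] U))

σ filters on y, owned by the right side.
E' = (T ⋈[h=a] σ[y='r'](U))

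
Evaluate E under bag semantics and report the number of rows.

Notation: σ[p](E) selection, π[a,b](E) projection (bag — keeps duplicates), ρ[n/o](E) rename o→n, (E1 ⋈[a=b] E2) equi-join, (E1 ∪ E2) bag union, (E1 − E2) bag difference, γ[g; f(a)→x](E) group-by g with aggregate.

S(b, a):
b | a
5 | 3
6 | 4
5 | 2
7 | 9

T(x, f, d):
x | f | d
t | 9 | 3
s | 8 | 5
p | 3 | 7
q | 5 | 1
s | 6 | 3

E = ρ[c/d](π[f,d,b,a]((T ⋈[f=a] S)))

Subexpression sizes:
  T → 5
  S → 4
  (T ⋈[f=a] S) → 2
  π[f,d,b,a]((T ⋈[f=a] S)) → 2
  ρ[c/d](π[f,d,b,a]((T ⋈[f=a] S))) → 2

|E| = 2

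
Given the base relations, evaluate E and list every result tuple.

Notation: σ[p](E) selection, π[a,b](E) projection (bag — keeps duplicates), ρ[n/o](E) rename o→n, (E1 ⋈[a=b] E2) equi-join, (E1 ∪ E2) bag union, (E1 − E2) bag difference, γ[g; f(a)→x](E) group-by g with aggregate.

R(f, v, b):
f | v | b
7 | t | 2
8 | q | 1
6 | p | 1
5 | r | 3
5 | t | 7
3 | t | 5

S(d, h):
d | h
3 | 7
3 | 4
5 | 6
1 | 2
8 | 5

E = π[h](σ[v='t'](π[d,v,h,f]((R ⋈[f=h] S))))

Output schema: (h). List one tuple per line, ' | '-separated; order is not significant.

Stepwise |·|:
  R → 6
  S → 5
  (R ⋈[f=h] S) → 4
  π[d,v,h,f]((R ⋈[f=h] S)) → 4
  σ[v='t'](π[d,v,h,f]((R ⋈[f=h] S))) → 2
  π[h](σ[v='t'](π[d,v,h,f]((R ⋈[f=h] S)))) → 2

== RESULT ==
h
5
7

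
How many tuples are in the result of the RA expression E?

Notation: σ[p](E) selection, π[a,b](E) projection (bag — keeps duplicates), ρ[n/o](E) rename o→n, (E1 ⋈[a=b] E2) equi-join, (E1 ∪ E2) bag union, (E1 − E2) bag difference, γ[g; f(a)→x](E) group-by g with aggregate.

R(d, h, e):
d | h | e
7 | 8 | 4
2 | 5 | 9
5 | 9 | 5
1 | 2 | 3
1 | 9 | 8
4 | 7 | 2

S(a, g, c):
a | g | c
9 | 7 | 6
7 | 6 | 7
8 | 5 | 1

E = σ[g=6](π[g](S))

Stepwise |·|:
  S → 3
  π[g](S) → 3
  σ[g=6](π[g](S)) → 1

|E| = 1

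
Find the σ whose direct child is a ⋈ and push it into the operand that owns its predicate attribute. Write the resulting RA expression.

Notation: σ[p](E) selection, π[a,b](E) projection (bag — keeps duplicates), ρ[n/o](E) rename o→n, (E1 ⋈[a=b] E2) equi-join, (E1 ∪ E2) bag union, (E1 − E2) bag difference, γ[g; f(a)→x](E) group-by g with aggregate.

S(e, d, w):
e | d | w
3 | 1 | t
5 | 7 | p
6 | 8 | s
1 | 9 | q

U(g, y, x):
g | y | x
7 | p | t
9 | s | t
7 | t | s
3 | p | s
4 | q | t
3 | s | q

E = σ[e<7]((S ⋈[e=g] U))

σ filters on e, owned by the left side.
E' = (σ[e<7](S) ⋈[e=g] U)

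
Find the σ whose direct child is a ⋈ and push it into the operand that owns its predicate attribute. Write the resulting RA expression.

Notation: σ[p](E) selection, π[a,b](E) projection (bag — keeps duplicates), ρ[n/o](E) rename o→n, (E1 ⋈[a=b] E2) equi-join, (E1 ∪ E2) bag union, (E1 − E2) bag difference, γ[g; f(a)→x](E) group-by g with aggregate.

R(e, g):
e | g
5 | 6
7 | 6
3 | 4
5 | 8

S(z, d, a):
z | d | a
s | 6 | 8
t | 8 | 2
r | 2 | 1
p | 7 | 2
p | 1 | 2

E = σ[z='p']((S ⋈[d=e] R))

σ filters on z, owned by the left side.
E' = (σ[z='p'](S) ⋈[d=e] R)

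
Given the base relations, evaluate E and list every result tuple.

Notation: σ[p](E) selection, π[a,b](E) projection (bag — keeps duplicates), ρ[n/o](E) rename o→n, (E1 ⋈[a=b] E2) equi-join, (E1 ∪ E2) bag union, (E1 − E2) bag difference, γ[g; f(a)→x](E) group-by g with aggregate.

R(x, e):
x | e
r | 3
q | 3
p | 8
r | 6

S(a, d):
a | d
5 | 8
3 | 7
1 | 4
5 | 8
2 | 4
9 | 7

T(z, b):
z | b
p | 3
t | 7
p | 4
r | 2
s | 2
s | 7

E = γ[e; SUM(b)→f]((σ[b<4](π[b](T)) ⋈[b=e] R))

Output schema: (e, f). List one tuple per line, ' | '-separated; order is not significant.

Row counts bottom-up:
  T → 6
  π[b](T) → 6
  σ[b<4](π[b](T)) → 3
  R → 4
  (σ[b<4](π[b](T)) ⋈[b=e] R) → 2
  γ[e; SUM(b)→f]((σ[b<4](π[b](T)) ⋈[b=e] R)) → 1

== RESULT ==
e | f
3 | 6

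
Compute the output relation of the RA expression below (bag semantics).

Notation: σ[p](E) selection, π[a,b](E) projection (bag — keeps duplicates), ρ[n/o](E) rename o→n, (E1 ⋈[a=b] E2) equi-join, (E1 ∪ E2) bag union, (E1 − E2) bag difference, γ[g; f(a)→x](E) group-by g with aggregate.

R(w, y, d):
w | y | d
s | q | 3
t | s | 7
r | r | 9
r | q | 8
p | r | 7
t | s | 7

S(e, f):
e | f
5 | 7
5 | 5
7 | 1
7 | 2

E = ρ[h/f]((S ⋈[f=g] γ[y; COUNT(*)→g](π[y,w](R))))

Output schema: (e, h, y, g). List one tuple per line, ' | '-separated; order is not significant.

Subexpression sizes:
  S → 4
  R → 6
  π[y,w](R) → 6
  γ[y; COUNT(*)→g](π[y,w](R)) → 3
  (S ⋈[f=g] γ[y; COUNT(*)→g](π[y,w](R))) → 3
  ρ[h/f]((S ⋈[f=g] γ[y; COUNT(*)→g](π[y,w](R)))) → 3

== RESULT ==
e | h | y | g
7 | 2 | q | 2
7 | 2 | r | 2
7 | 2 | s | 2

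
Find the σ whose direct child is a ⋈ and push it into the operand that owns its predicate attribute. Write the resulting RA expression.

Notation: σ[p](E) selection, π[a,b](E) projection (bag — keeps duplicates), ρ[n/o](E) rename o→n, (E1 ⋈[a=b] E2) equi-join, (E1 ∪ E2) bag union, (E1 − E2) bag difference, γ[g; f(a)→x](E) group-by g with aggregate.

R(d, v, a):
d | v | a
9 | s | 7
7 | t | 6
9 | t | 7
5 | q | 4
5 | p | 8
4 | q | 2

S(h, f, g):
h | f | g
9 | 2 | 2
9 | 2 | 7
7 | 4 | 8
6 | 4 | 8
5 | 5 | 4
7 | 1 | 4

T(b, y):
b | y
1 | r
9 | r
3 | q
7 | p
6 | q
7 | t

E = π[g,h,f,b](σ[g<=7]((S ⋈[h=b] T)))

σ filters on g, owned by the left side.
E' = π[g,h,f,b]((σ[g<=7](S) ⋈[h=b] T))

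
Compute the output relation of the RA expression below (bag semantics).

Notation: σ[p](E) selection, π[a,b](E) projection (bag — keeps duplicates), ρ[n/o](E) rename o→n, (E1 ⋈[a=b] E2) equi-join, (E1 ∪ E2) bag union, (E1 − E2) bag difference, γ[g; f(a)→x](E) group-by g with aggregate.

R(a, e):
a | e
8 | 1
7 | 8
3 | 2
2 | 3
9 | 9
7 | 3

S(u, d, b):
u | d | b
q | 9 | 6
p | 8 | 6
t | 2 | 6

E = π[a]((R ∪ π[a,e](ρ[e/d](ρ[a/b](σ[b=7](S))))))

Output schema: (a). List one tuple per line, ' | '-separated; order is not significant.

Subexpression sizes:
  R → 6
  S → 3
  σ[b=7](S) → 0
  ρ[a/b](σ[b=7](S)) → 0
  ρ[e/d](ρ[a/b](σ[b=7](S))) → 0
  π[a,e](ρ[e/d](ρ[a/b](σ[b=7](S)))) → 0
  (R ∪ π[a,e](ρ[e/d](ρ[a/b](σ[b=7](S))))) → 6
  π[a]((R ∪ π[a,e](ρ[e/d](ρ[a/b](σ[b=7](S)))))) → 6

== RESULT ==
a
2
3
7
7
8
9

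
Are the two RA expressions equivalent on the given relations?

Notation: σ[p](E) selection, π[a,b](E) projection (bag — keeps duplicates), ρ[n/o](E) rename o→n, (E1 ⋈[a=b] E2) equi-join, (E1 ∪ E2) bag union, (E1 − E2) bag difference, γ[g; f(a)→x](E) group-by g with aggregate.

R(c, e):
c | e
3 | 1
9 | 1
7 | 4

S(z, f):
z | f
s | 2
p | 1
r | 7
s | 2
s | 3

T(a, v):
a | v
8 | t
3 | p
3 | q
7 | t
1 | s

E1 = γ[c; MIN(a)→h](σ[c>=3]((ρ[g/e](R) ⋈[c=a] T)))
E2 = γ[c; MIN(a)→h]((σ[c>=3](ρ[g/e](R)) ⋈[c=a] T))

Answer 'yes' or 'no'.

E1 subexpression sizes:
  R → 3
  ρ[g/e](R) → 3
  T → 5
  (ρ[g/e](R) ⋈[c=a] T) → 3
  σ[c>=3]((ρ[g/e](R) ⋈[c=a] T)) → 3
  γ[c; MIN(a)→h](σ[c>=3]((ρ[g/e](R) ⋈[c=a] T))) → 2
E2 subexpression sizes:
  R → 3
  ρ[g/e](R) → 3
  σ[c>=3](ρ[g/e](R)) → 3
  T → 5
  (σ[c>=3](ρ[g/e](R)) ⋈[c=a] T) → 3
  γ[c; MIN(a)→h]((σ[c>=3](ρ[g/e](R)) ⋈[c=a] T)) → 2

E1 and E2 produce the same multiset:
c | h
3 | 3
7 | 7

yes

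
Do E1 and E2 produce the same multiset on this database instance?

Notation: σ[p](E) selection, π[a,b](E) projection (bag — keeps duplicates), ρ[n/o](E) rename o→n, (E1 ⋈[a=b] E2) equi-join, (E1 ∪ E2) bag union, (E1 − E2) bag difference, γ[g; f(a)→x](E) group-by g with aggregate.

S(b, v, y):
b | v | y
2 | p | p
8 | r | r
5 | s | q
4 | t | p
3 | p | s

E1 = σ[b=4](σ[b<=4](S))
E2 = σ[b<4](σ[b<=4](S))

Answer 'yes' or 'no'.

E1 per-node cardinality:
  S → 5
  σ[b<=4](S) → 3
  σ[b=4](σ[b<=4](S)) → 1
E2 per-node cardinality:
  S → 5
  σ[b<=4](S) → 3
  σ[b<4](σ[b<=4](S)) → 2

E1 result:
b | v | y
4 | t | p
E2 result:
b | v | y
2 | p | p
3 | p | s
Witness: (4, 't', 'p') appears 1× in E1 but 0× in E2.

no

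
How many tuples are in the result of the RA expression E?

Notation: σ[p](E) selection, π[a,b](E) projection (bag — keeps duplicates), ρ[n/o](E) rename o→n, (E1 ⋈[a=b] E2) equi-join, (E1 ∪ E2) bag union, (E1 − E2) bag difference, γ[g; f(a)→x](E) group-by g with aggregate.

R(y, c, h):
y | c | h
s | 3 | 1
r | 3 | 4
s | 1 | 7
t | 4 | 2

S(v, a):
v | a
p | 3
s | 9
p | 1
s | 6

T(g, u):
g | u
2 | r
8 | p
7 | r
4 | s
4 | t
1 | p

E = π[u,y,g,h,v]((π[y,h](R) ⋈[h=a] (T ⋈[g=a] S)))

Stepwise |·|:
  R → 4
  π[y,h](R) → 4
  T → 6
  S → 4
  (T ⋈[g=a] S) → 1
  (π[y,h](R) ⋈[h=a] (T ⋈[g=a] S)) → 1
  π[u,y,g,h,v]((π[y,h](R) ⋈[h=a] (T ⋈[g=a] S))) → 1

|E| = 1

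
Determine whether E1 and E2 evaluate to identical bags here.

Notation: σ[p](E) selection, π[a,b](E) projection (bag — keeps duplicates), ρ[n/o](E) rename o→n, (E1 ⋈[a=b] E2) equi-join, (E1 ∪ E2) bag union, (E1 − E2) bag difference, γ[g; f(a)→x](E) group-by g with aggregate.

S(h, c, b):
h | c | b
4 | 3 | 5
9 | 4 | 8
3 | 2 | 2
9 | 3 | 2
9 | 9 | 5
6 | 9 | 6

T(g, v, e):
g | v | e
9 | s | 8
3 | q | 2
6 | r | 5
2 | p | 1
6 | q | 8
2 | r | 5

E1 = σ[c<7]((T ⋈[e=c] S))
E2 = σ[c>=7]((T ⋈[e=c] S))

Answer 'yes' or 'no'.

E1 row counts bottom-up:
  T → 6
  S → 6
  (T ⋈[e=c] S) → 1
  σ[c<7]((T ⋈[e=c] S)) → 1
E2 row counts bottom-up:
  T → 6
  S → 6
  (T ⋈[e=c] S) → 1
  σ[c>=7]((T ⋈[e=c] S)) → 0

E1 result:
g | v | e | h | c | b
3 | q | 2 | 3 | 2 | 2
E2 result:
g | v | e | h | c | b
(0 rows)
Witness: (3, 'q', 2, 3, 2, 2) appears 1× in E1 but 0× in E2.

no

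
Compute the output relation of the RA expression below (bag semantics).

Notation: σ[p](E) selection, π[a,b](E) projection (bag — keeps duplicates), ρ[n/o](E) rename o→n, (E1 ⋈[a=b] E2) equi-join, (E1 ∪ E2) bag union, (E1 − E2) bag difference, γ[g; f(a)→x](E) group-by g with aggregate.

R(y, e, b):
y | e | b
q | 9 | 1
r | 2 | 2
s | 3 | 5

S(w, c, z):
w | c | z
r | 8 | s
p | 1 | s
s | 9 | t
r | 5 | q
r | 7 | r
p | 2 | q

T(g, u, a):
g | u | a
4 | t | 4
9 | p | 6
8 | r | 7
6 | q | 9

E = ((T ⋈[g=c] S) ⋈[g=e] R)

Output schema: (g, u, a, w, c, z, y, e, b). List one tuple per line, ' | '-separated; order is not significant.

Row counts bottom-up:
  T → 4
  S → 6
  (T ⋈[g=c] S) → 2
  R → 3
  ((T ⋈[g=c] S) ⋈[g=e] R) → 1

== RESULT ==
g | u | a | w | c | z | y | e | b
9 | p | 6 | s | 9 | t | q | 9 | 1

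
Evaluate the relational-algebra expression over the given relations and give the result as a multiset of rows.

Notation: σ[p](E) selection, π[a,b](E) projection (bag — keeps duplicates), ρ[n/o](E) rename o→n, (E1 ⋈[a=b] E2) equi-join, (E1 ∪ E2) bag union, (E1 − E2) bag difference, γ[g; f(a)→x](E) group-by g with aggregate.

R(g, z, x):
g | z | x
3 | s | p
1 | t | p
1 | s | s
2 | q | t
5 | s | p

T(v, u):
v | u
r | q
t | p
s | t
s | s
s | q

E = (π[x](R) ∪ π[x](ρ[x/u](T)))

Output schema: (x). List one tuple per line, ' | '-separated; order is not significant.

Per-node cardinality:
  R → 5
  π[x](R) → 5
  T → 5
  ρ[x/u](T) → 5
  π[x](ρ[x/u](T)) → 5
  (π[x](R) ∪ π[x](ρ[x/u](T))) → 10

== RESULT ==
x
p
p
p
p
q
q
s
s
t
t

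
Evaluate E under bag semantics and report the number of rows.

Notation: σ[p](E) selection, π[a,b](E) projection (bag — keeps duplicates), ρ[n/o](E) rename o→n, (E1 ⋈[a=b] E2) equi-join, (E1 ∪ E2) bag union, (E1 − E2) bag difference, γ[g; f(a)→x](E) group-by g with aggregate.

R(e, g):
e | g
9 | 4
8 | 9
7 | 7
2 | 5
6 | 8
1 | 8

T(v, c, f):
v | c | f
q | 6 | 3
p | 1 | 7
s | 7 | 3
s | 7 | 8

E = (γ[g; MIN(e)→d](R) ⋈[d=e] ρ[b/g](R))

Row counts bottom-up:
  R → 6
  γ[g; MIN(e)→d](R) → 5
  R → 6
  ρ[b/g](R) → 6
  (γ[g; MIN(e)→d](R) ⋈[d=e] ρ[b/g](R)) → 5

|E| = 5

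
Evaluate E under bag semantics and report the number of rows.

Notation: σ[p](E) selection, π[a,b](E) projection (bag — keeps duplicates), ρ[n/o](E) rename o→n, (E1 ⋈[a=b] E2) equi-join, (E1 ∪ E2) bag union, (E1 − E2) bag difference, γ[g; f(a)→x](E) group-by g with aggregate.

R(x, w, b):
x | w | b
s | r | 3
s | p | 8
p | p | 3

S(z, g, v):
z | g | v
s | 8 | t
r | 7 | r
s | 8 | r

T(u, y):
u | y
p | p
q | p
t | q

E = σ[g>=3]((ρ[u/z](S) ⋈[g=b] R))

Stepwise |·|:
  S → 3
  ρ[u/z](S) → 3
  R → 3
  (ρ[u/z](S) ⋈[g=b] R) → 2
  σ[g>=3]((ρ[u/z](S) ⋈[g=b] R)) → 2

|E| = 2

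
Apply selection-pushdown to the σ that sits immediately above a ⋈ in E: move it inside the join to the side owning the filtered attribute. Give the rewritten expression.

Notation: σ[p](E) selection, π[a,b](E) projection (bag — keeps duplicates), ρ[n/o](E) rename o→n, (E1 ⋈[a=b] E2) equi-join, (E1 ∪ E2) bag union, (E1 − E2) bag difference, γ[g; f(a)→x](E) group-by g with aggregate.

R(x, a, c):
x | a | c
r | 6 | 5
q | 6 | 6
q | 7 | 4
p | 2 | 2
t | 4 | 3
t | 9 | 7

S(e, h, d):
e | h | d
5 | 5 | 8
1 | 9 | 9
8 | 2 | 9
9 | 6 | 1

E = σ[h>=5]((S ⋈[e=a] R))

σ filters on h, owned by the left side.
E' = (σ[h>=5](S) ⋈[e=a] R)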